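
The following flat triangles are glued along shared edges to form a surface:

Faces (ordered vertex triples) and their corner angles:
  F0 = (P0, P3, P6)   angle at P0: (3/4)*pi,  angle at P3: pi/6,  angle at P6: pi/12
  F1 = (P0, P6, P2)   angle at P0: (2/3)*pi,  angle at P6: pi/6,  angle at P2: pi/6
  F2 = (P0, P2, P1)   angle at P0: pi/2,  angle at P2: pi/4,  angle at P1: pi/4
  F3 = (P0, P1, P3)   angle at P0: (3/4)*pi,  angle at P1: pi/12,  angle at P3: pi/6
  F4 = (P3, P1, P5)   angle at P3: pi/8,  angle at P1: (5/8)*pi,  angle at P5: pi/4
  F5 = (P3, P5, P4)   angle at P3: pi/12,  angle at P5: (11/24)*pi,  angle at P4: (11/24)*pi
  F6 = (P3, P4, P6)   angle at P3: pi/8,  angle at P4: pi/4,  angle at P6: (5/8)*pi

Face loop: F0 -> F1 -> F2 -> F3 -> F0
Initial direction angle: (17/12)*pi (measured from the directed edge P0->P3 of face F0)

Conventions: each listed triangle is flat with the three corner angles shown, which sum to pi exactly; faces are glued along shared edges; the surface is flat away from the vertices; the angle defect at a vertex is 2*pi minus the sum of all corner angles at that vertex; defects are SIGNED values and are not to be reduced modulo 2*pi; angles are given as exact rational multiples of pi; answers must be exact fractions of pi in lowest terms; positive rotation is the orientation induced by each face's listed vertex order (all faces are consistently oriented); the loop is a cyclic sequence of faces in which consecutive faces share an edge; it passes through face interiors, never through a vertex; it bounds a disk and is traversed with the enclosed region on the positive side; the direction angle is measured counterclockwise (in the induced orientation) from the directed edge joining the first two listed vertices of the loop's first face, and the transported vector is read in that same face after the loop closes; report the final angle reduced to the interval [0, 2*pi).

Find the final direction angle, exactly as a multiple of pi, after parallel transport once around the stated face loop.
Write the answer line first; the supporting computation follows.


Answer: final direction angle = (3/4)*pi

enclosed vertex P0: corner angles sum to (8/3)*pi, defect = 2*pi - (8/3)*pi = (-2/3)*pi
transport around the loop rotates by the sum of enclosed defects; add to the initial angle mod 2*pi
final angle = (17/12)*pi - (2/3)*pi = (3/4)*pi (mod 2*pi)


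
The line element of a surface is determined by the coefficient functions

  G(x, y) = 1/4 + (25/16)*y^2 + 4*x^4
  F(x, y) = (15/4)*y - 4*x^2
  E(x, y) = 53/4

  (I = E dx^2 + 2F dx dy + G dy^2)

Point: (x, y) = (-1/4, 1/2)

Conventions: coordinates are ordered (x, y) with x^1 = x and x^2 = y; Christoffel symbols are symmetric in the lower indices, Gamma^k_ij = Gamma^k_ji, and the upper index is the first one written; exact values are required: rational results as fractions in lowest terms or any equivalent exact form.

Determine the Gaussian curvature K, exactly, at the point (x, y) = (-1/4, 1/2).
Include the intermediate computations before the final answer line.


E = 53/4, F = 13/8, G = 21/32, EG - F^2 = 775/128 at the point
E_x = 0, E_y = 0, F_x = 2, F_y = 15/4, G_x = -1/4, G_y = 25/16
E_yy = 0, F_xy = 0, G_xx = 3
Compute both Brioschi determinants and normalise by (EG - F^2)^2.
M1 = [[-E_yy/2 + F_xy - G_xx/2, E_x/2, F_x - E_y/2], [F_y - G_x/2, E, F], [G_y/2, F, G]] = [[-3/2, 0, 2], [31/8, 53/4, 13/8], [25/32, 13/8, 21/32]]; det M1 = -4401/256
M2 = [[0, E_y/2, G_x/2], [E_y/2, E, F], [G_x/2, F, G]] = [[0, 0, -1/8], [0, 53/4, 13/8], [-1/8, 13/8, 21/32]]; det M2 = -53/256
det M1 - det M2 = -1087/64; K = -1087/64 / (775/128)^2 = -278272/600625

Answer: K = -278272/600625


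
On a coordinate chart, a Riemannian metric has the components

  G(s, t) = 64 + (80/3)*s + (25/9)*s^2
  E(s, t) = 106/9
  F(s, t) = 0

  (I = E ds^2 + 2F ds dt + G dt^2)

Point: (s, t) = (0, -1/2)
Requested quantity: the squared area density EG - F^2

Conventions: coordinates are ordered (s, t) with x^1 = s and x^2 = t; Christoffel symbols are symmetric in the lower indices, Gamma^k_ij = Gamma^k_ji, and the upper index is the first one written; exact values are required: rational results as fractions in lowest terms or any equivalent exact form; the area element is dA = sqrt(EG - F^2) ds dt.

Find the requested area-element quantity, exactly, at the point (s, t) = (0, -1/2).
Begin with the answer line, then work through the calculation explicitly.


Answer: EG - F^2 = 6784/9

E = 106/9, F = 0, G = 64; EG - F^2 = 6784/9


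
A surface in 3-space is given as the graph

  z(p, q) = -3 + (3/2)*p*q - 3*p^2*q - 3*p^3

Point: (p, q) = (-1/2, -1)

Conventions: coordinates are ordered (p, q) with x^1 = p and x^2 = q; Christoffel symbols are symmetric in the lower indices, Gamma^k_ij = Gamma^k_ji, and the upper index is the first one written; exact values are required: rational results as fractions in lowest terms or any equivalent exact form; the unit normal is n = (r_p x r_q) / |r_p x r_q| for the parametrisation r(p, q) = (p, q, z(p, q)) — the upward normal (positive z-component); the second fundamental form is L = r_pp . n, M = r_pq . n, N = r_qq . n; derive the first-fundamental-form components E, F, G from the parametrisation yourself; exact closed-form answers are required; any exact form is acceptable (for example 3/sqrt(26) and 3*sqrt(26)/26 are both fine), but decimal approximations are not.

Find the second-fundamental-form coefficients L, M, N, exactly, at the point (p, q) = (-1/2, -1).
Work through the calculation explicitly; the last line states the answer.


z_p = -27/4, z_q = -3/2, z_pp = 15, z_pq = 9/2, z_qq = 0
E = 745/16, F = 81/8, G = 13/4; answer radicand W^2 = 781/16
unnormalised second-form numerators: l = 15, m = 9/2, n = 0; L = l/sqrt(781/16), and similarly M = m/sqrt(W^2), N = n/sqrt(W^2)

Answer: L = 60*sqrt(781)/781, M = 18*sqrt(781)/781, N = 0


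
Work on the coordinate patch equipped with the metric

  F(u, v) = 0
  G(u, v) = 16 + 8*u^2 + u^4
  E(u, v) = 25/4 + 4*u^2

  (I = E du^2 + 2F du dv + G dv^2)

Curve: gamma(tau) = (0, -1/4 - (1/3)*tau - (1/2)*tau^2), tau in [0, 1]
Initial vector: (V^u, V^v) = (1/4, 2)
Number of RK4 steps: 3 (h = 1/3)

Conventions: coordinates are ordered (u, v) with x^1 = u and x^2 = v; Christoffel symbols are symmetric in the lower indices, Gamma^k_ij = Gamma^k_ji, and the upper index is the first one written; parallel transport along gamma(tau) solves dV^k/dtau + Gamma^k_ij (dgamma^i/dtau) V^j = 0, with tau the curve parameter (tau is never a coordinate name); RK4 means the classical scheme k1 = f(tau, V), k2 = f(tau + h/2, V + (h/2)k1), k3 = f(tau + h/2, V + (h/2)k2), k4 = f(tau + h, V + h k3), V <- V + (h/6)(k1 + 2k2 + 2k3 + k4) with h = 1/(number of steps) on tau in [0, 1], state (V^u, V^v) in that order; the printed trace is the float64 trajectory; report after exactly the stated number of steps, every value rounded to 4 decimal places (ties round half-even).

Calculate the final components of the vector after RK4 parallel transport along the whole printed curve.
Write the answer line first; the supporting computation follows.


Answer: V^u = 0.2500, V^v = 2.0000

gamma'(tau) = (0, -1/3 - tau); f(tau, V)^k = -Gamma^k_ij(gamma(tau)) gamma'^i(tau) V^j; h = 1/3; intermediate values shown to 6 dp
curve data and Christoffel symbols at the stage parameters:
  tau = 0.000000: gamma = (0.000000, -0.250000), gamma' = (0.000000, -0.333333); Gamma_uuu = 0.000000, Gamma_uuv = 0.000000, Gamma_uvv = 0.000000, Gamma_vuu = 0.000000, Gamma_vuv = 0.000000, Gamma_vvv = 0.000000
  tau = 0.166667: gamma = (0.000000, -0.319444), gamma' = (0.000000, -0.500000); Gamma_uuu = 0.000000, Gamma_uuv = 0.000000, Gamma_uvv = 0.000000, Gamma_vuu = 0.000000, Gamma_vuv = 0.000000, Gamma_vvv = 0.000000
  tau = 0.333333: gamma = (0.000000, -0.416667), gamma' = (0.000000, -0.666667); Gamma_uuu = 0.000000, Gamma_uuv = 0.000000, Gamma_uvv = 0.000000, Gamma_vuu = 0.000000, Gamma_vuv = 0.000000, Gamma_vvv = 0.000000
  tau = 0.500000: gamma = (0.000000, -0.541667), gamma' = (0.000000, -0.833333); Gamma_uuu = 0.000000, Gamma_uuv = 0.000000, Gamma_uvv = 0.000000, Gamma_vuu = 0.000000, Gamma_vuv = 0.000000, Gamma_vvv = 0.000000
  tau = 0.666667: gamma = (0.000000, -0.694444), gamma' = (0.000000, -1.000000); Gamma_uuu = 0.000000, Gamma_uuv = 0.000000, Gamma_uvv = 0.000000, Gamma_vuu = 0.000000, Gamma_vuv = 0.000000, Gamma_vvv = 0.000000
  tau = 0.833333: gamma = (0.000000, -0.875000), gamma' = (0.000000, -1.166667); Gamma_uuu = 0.000000, Gamma_uuv = 0.000000, Gamma_uvv = 0.000000, Gamma_vuu = 0.000000, Gamma_vuv = 0.000000, Gamma_vvv = 0.000000
  tau = 1.000000: gamma = (0.000000, -1.083333), gamma' = (0.000000, -1.333333); Gamma_uuu = 0.000000, Gamma_uuv = 0.000000, Gamma_uvv = 0.000000, Gamma_vuu = 0.000000, Gamma_vuv = 0.000000, Gamma_vvv = 0.000000
step 0: V^u = 0.2500, V^v = 2.0000
step 1: k1 = (0.000000, 0.000000), k2 = (0.000000, 0.000000), k3 = (0.000000, 0.000000), k4 = (0.000000, 0.000000); V <- V + (h/6)(k1 + 2k2 + 2k3 + k4): V^u = 0.2500, V^v = 2.0000
step 2: k1 = (0.000000, 0.000000), k2 = (0.000000, 0.000000), k3 = (0.000000, 0.000000), k4 = (0.000000, 0.000000); V <- V + (h/6)(k1 + 2k2 + 2k3 + k4): V^u = 0.2500, V^v = 2.0000
step 3: k1 = (0.000000, 0.000000), k2 = (0.000000, 0.000000), k3 = (0.000000, 0.000000), k4 = (0.000000, 0.000000); V <- V + (h/6)(k1 + 2k2 + 2k3 + k4): V^u = 0.2500, V^v = 2.0000


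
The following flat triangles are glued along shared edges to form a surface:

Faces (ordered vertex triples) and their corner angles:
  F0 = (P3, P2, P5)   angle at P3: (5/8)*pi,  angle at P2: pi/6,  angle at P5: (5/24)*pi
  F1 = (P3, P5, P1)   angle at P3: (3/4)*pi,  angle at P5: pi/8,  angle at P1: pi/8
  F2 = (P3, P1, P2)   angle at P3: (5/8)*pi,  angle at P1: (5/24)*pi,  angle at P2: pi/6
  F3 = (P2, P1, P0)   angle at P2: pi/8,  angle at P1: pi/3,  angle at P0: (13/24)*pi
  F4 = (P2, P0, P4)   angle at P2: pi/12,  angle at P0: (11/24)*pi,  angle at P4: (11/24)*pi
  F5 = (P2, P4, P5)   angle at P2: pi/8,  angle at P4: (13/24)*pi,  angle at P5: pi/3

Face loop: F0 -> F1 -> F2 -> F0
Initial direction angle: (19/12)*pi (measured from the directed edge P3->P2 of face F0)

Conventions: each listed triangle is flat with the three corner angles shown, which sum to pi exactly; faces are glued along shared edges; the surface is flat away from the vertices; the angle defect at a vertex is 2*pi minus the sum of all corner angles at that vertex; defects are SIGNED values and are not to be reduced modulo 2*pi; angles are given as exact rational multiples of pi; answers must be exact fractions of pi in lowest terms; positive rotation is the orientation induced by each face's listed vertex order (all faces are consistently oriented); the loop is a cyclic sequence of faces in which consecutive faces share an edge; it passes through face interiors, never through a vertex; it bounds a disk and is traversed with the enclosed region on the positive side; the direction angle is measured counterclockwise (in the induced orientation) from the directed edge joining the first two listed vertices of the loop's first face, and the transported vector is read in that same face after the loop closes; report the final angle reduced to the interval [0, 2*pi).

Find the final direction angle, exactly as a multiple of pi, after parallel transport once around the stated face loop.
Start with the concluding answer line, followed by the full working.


Answer: final direction angle = (19/12)*pi

enclosed vertex P3: corner angles sum to 2*pi, defect = 2*pi - 2*pi = 0
holonomy = initial angle + sum of enclosed defects (mod 2*pi), positive in the induced orientation
final angle = (19/12)*pi + 0 = (19/12)*pi (mod 2*pi)


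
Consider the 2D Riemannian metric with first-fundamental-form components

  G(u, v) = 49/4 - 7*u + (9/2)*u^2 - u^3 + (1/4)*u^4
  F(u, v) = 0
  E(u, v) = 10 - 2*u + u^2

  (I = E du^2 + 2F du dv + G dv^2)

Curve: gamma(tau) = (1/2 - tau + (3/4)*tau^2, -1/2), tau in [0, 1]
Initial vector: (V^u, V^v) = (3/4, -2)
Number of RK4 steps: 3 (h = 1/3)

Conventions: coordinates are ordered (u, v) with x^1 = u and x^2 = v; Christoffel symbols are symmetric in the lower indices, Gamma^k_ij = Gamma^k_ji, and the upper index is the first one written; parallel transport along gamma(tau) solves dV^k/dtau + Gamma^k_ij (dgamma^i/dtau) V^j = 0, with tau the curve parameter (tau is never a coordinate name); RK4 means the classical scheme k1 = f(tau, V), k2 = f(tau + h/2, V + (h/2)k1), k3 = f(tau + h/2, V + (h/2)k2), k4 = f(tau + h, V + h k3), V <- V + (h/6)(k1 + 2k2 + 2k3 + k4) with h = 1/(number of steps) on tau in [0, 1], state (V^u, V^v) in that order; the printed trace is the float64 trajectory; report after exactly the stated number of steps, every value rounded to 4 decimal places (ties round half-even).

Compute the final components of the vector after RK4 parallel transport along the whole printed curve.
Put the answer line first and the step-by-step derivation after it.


Answer: V^u = 0.7376, V^v = -1.9048

gamma'(tau) = (-1 + (3/2)*tau, 0); f(tau, V)^k = -Gamma^k_ij(gamma(tau)) gamma'^i(tau) V^j; h = 1/3; intermediate values shown to 6 dp
curve data and Christoffel symbols at the stage parameters:
  tau = 0.000000: gamma = (0.500000, -0.500000), gamma' = (-1.000000, 0.000000); Gamma_uuu = -0.054054, Gamma_uuv = 0.000000, Gamma_uvv = 0.168919, Gamma_vuu = 0.000000, Gamma_vuv = -0.160000, Gamma_vvv = 0.000000
  tau = 0.166667: gamma = (0.354167, -0.500000), gamma' = (-0.750000, 0.000000); Gamma_uuu = -0.068581, Gamma_uuv = 0.000000, Gamma_uvv = 0.220045, Gamma_vuu = 0.000000, Gamma_vuv = -0.201285, Gamma_vvv = 0.000000
  tau = 0.333333: gamma = (0.250000, -0.500000), gamma' = (-0.500000, 0.000000); Gamma_uuu = -0.078431, Gamma_uuv = 0.000000, Gamma_uvv = 0.257353, Gamma_vuu = 0.000000, Gamma_vuv = -0.228571, Gamma_vvv = 0.000000
  tau = 0.500000: gamma = (0.187500, -0.500000), gamma' = (-0.250000, 0.000000); Gamma_uuu = -0.084108, Gamma_uuv = 0.000000, Gamma_uvv = 0.280087, Gamma_vuu = 0.000000, Gamma_vuv = -0.243988, Gamma_vvv = 0.000000
  tau = 0.666667: gamma = (0.166667, -0.500000), gamma' = (0.000000, 0.000000); Gamma_uuu = -0.085960, Gamma_uuv = 0.000000, Gamma_uvv = 0.287727, Gamma_vuu = 0.000000, Gamma_vuv = -0.248963, Gamma_vvv = 0.000000
  tau = 0.833333: gamma = (0.187500, -0.500000), gamma' = (0.250000, 0.000000); Gamma_uuu = -0.084108, Gamma_uuv = 0.000000, Gamma_uvv = 0.280087, Gamma_vuu = 0.000000, Gamma_vuv = -0.243988, Gamma_vvv = 0.000000
  tau = 1.000000: gamma = (0.250000, -0.500000), gamma' = (0.500000, 0.000000); Gamma_uuu = -0.078431, Gamma_uuv = 0.000000, Gamma_uvv = 0.257353, Gamma_vuu = 0.000000, Gamma_vuv = -0.228571, Gamma_vvv = 0.000000
step 0: V^u = 0.7500, V^v = -2.0000
step 1: k1 = (-0.040541, 0.320000), k2 = (-0.038229, 0.293876), k3 = (-0.038249, 0.294534), k4 = (-0.028912, 0.217351); V <- V + (h/6)(k1 + 2k2 + 2k3 + k4): V^u = 0.7376, V^v = -1.9048
step 2: k1 = (-0.028927, 0.217688), k2 = (-0.015409, 0.113972), k3 = (-0.015457, 0.115027), k4 = (0.000000, 0.000000); V <- V + (h/6)(k1 + 2k2 + 2k3 + k4): V^u = 0.7326, V^v = -1.8672
step 3: k1 = (0.000000, 0.000000), k2 = (0.015405, -0.113896), k3 = (0.015459, -0.115053), k4 = (0.028932, -0.217781); V <- V + (h/6)(k1 + 2k2 + 2k3 + k4): V^u = 0.7376, V^v = -1.9048


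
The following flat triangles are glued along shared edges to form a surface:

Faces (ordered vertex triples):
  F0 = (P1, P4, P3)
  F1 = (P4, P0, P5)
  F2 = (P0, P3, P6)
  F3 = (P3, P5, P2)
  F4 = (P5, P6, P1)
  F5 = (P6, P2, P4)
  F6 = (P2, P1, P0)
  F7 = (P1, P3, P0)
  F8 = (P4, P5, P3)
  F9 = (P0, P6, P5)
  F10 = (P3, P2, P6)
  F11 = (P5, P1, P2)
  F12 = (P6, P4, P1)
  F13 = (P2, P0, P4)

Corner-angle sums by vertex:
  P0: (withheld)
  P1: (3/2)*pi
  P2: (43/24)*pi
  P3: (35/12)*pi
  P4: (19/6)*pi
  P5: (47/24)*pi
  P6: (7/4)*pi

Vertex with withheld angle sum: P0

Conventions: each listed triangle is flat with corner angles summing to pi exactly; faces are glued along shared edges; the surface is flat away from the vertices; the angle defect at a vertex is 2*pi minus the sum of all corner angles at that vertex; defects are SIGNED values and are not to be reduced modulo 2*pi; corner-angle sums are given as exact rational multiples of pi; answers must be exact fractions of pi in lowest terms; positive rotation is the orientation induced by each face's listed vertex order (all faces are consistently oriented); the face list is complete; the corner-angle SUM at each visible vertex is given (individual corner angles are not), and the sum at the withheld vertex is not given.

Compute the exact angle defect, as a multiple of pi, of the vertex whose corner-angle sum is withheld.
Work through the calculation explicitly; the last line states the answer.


V = 7, E = 21, F = 14; chi = V - E + F = 0
Gauss-Bonnet: total defect = 2*pi*chi = 0; visible defects sum to (-13/12)*pi

Answer: defect(P0) = (13/12)*pi


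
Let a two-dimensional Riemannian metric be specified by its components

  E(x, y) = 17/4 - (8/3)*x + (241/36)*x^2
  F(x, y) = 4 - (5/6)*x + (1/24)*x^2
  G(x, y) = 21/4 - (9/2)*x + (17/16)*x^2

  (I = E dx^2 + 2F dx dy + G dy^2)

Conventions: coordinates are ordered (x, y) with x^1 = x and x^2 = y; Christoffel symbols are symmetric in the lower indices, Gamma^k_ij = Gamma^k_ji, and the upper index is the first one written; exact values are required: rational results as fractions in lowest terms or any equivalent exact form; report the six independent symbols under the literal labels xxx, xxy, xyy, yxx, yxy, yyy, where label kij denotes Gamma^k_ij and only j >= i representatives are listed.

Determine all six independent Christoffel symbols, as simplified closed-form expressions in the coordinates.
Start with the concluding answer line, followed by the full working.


Answer: Gamma_xxx = (4095*x^3 - 18108*x^2 + 23108*x - 2112)/(4096*x^4 - 18944*x^3 + 29165*x^2 - 15240*x + 3636), Gamma_xxy = (-51*x^3 + 1128*x^2 - 7056*x + 10368)/(8192*x^4 - 37888*x^3 + 58330*x^2 - 30480*x + 7272), Gamma_xyy = (-2601*x^3 + 16524*x^2 - 36180*x + 27216)/(16384*x^4 - 75776*x^3 + 116660*x^2 - 60960*x + 14544), Gamma_yxx = (482*x^3 - 288*x^2 - 43740*x + 3096)/(12288*x^4 - 56832*x^3 + 87495*x^2 - 45720*x + 10908), Gamma_yxy = (4097*x^3 - 10308*x^2 + 6057*x - 5508)/(4096*x^4 - 18944*x^3 + 29165*x^2 - 15240*x + 3636), Gamma_yyy = (51*x^3 - 1128*x^2 + 7056*x - 10368)/(8192*x^4 - 37888*x^3 + 58330*x^2 - 30480*x + 7272)

E = 17/4 - (8/3)*x + (241/36)*x^2; F = 4 - (5/6)*x + (1/24)*x^2; G = 21/4 - (9/2)*x + (17/16)*x^2
Gamma^k_ij = (1/2) g^{kl} (d_i g_jl + d_j g_il - d_l g_ij), with g^inv = (1/(EG-F^2)) [[G, -F], [-F, E]]
first partials: E_x = -8/3 + (241/18)*x, E_y = 0, F_x = -5/6 + (1/12)*x, F_y = 0, G_x = -9/2 + (17/8)*x, G_y = 0
D = EG - F^2 = 101/16 - (635/24)*x + (29165/576)*x^2 - (296/9)*x^3 + (64/9)*x^4
expanded: Gamma^x_xx = (G E_x - 2F F_x + F E_y)/(2D), Gamma^x_xy = (G E_y - F G_x)/(2D), Gamma^x_yy = (2G F_y - G G_x - F G_y)/(2D), Gamma^y_xx = (2E F_x - E E_y - F E_x)/(2D), Gamma^y_xy = (E G_x - F E_y)/(2D), Gamma^y_yy = (E G_y - 2F F_y + F G_x)/(2D); substitute and cancel common factors


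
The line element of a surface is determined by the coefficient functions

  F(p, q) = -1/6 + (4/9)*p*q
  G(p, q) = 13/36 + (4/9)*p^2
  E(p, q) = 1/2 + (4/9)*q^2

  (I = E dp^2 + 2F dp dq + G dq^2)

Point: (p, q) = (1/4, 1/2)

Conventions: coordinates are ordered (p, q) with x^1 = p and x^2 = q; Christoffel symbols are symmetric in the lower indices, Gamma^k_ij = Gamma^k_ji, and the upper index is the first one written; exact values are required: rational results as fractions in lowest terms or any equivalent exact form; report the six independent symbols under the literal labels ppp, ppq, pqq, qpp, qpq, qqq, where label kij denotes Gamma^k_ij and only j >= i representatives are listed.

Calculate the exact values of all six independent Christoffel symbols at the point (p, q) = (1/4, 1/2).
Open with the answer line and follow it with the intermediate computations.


Answer: Gamma_ppp = 0, Gamma_ppq = 32/73, Gamma_pqq = 0, Gamma_qpp = 0, Gamma_qpq = 30/73, Gamma_qqq = 0

E = 11/18, F = -1/9, G = 7/18 at the point
E_p = 0, E_q = 4/9, F_p = 2/9, F_q = 1/9, G_p = 2/9, G_q = 0
EG - F^2 = 73/324;  g^inv = (324/73) * [[7/18, 1/9], [1/9, 11/18]]
first-kind symbols [ij,l] = (1/2)(d_i g_jl + d_j g_il - d_l g_ij): [pp,p] = E_p/2 = 0, [pp,q] = F_p - E_q/2 = 0, [pq,p] = E_q/2 = 2/9, [pq,q] = G_p/2 = 1/9, [qq,p] = F_q - G_p/2 = 0, [qq,q] = G_q/2 = 0
Gamma^p_ij = (G*[ij,p] - F*[ij,q])/(EG - F^2), Gamma^q_ij = (E*[ij,q] - F*[ij,p])/(EG - F^2)


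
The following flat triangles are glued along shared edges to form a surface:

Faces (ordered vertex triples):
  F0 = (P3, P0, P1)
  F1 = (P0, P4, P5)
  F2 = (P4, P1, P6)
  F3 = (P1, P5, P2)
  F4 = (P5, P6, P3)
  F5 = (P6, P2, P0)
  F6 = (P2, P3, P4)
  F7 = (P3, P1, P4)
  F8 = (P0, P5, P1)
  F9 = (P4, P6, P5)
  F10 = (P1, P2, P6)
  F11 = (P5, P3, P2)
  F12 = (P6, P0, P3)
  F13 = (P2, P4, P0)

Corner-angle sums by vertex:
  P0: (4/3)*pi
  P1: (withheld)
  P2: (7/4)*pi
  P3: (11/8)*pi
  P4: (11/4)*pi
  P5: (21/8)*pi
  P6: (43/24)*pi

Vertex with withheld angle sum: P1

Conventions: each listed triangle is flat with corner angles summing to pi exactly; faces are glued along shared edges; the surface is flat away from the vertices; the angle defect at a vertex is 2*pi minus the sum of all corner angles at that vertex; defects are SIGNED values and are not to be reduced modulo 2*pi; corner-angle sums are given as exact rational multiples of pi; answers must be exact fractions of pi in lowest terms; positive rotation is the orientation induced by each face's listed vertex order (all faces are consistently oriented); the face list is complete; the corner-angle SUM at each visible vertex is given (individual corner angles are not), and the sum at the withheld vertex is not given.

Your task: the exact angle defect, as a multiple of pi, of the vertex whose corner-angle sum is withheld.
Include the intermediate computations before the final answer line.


V = 7, E = 21, F = 14; chi = V - E + F = 0
Gauss-Bonnet: total defect = 2*pi*chi = 0; visible defects sum to (3/8)*pi

Answer: defect(P1) = (-3/8)*pi


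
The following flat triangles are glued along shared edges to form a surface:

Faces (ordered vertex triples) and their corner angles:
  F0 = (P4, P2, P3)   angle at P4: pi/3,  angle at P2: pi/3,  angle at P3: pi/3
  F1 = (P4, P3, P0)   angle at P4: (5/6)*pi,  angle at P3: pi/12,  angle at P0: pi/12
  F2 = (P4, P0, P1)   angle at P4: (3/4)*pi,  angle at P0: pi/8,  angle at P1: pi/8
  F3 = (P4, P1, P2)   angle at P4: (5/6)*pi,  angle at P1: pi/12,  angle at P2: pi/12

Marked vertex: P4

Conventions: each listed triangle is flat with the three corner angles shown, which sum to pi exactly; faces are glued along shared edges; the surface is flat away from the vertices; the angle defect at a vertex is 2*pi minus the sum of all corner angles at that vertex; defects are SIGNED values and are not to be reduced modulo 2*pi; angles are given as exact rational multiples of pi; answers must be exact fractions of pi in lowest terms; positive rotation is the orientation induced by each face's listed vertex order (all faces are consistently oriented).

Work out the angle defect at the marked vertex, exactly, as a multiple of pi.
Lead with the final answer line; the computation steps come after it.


Answer: defect(P4) = (-3/4)*pi

Sum of corner angles at P4: (11/4)*pi
defect = 2*pi - (11/4)*pi


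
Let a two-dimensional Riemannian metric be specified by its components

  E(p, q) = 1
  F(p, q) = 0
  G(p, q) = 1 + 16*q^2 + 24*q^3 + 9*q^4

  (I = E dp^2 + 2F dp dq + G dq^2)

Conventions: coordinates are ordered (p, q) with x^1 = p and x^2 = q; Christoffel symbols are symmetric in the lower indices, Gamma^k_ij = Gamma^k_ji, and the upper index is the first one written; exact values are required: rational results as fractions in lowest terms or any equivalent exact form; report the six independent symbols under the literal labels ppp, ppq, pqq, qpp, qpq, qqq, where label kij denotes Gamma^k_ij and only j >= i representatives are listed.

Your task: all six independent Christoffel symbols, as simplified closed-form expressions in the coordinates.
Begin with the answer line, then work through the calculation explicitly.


Answer: Gamma_ppp = 0, Gamma_ppq = 0, Gamma_pqq = 0, Gamma_qpp = 0, Gamma_qpq = 0, Gamma_qqq = (18*q^3 + 36*q^2 + 16*q)/(9*q^4 + 24*q^3 + 16*q^2 + 1)

E = 1; F = 0; G = 1 + 16*q^2 + 24*q^3 + 9*q^4
Gamma^k_ij = (1/2) g^{kl} (d_i g_jl + d_j g_il - d_l g_ij), with g^inv = (1/(EG-F^2)) [[G, -F], [-F, E]]
first partials: E_p = 0, E_q = 0, F_p = 0, F_q = 0, G_p = 0, G_q = 32*q + 72*q^2 + 36*q^3
D = EG - F^2 = 1 + 16*q^2 + 24*q^3 + 9*q^4
expanded: Gamma^p_pp = (G E_p - 2F F_p + F E_q)/(2D), Gamma^p_pq = (G E_q - F G_p)/(2D), Gamma^p_qq = (2G F_q - G G_p - F G_q)/(2D), Gamma^q_pp = (2E F_p - E E_q - F E_p)/(2D), Gamma^q_pq = (E G_p - F E_q)/(2D), Gamma^q_qq = (E G_q - 2F F_q + F G_p)/(2D); substitute and cancel common factors


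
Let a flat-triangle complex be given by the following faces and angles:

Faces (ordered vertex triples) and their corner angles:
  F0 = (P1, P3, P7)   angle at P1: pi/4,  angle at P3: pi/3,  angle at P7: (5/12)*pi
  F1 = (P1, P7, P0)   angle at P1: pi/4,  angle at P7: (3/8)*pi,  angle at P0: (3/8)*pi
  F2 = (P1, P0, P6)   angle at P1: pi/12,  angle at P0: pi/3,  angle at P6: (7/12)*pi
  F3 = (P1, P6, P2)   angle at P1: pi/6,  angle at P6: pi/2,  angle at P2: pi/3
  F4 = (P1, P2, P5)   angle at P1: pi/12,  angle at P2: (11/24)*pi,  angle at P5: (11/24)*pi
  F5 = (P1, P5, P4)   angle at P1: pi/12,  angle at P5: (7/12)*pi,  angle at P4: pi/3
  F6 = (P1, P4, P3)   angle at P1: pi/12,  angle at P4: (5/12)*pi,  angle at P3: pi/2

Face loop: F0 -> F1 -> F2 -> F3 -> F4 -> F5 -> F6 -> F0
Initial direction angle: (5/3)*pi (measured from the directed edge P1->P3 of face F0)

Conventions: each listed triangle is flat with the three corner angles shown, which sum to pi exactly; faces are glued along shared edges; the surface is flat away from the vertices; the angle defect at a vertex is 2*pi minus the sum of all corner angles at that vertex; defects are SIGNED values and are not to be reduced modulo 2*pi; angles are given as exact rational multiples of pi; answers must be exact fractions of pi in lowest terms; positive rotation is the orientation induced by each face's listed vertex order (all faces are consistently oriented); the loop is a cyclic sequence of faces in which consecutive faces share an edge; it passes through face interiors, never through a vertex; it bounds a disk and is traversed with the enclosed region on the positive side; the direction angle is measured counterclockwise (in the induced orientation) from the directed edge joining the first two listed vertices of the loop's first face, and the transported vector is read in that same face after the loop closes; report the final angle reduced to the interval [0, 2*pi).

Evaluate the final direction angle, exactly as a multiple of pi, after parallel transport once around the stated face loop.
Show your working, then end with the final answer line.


enclosed vertex P1: corner angles sum to pi, defect = 2*pi - pi = pi
holonomy = initial angle + sum of enclosed defects (mod 2*pi), positive in the induced orientation
final angle = (5/3)*pi + pi = (2/3)*pi (mod 2*pi)

Answer: final direction angle = (2/3)*pi


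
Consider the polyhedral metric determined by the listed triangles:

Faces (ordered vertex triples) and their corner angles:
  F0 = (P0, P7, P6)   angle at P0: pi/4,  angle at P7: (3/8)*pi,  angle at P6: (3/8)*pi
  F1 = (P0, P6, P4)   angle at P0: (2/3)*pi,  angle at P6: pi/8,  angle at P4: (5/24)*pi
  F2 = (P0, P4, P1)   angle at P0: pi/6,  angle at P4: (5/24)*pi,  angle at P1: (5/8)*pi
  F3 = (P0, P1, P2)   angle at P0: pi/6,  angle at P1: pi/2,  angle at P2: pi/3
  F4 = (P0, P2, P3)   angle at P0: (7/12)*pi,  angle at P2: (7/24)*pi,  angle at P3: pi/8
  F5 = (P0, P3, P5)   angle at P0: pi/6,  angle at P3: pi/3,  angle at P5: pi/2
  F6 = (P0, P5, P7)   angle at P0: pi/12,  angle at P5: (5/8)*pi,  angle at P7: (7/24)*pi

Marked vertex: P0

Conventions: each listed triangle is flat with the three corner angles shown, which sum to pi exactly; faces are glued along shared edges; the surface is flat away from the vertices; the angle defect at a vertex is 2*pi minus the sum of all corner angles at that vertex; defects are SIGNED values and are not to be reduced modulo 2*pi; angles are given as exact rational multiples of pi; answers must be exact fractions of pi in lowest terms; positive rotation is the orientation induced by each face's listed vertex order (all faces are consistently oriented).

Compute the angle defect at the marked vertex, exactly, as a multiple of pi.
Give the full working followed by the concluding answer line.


Sum of corner angles at P0: (25/12)*pi
defect = 2*pi - (25/12)*pi

Answer: defect(P0) = -pi/12


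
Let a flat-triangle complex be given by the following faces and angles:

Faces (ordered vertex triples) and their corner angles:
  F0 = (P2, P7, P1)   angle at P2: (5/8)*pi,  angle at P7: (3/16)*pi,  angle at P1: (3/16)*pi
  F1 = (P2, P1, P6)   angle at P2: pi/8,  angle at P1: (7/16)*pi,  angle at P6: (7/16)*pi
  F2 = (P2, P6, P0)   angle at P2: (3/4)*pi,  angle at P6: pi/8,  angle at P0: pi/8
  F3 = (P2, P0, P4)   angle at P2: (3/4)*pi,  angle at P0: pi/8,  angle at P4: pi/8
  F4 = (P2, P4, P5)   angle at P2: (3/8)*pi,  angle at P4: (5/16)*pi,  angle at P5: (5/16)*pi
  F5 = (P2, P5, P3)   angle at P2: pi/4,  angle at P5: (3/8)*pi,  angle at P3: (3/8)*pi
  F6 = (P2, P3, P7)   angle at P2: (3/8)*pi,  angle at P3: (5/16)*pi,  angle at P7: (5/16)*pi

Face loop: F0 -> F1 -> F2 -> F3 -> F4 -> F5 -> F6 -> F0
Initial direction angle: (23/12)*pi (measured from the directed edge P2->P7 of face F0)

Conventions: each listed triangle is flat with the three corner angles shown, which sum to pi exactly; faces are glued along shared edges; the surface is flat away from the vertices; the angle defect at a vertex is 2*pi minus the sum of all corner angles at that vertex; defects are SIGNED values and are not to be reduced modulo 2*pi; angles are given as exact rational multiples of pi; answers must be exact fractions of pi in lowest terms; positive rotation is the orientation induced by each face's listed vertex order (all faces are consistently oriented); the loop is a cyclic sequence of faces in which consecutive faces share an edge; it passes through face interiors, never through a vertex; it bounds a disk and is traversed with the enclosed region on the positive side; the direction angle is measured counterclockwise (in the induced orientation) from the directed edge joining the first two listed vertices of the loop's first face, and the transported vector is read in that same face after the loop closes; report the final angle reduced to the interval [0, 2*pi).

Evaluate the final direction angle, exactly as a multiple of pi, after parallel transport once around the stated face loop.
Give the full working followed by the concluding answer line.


enclosed vertex P2: corner angles sum to (13/4)*pi, defect = 2*pi - (13/4)*pi = (-5/4)*pi
summing the enclosed defects onto the initial angle, mod 2*pi in the induced orientation:
final angle = (23/12)*pi - (5/4)*pi = (2/3)*pi (mod 2*pi)

Answer: final direction angle = (2/3)*pi


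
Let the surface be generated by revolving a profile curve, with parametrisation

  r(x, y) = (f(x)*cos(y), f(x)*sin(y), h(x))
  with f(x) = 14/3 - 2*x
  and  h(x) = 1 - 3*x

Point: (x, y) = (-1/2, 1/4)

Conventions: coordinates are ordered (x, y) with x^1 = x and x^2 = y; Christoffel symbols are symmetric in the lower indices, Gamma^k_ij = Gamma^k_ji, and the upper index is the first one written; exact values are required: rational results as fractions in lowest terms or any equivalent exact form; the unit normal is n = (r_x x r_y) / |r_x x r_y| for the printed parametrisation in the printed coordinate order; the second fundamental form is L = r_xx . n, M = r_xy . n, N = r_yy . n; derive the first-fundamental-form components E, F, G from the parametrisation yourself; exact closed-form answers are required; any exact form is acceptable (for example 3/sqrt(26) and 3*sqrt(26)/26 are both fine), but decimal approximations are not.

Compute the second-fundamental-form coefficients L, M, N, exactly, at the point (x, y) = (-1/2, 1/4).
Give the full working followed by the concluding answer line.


f = 17/3, f' = -2, f'' = 0, h' = -3, h'' = 0
E = 13, F = 0, G = 289/9; answer radicand W^2 = 13
unnormalised second-form numerators: l = 0, m = 0, n = -17; L = l/sqrt(13), and similarly M = m/sqrt(W^2), N = n/sqrt(W^2)

Answer: L = 0, M = 0, N = -17*sqrt(13)/13


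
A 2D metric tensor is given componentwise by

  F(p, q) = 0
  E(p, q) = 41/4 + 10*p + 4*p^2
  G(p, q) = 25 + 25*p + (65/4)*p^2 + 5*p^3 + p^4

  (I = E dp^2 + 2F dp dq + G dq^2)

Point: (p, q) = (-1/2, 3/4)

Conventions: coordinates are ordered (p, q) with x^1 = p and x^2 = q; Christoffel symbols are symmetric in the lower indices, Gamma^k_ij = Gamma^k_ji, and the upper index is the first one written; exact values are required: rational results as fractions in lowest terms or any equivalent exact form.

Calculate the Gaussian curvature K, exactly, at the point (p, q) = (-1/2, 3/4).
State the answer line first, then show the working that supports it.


Answer: K = -32/625

E = 25/4, F = 0, G = 16, EG - F^2 = 100 at the point
E_p = 6, E_q = 0, F_p = 0, F_q = 0, G_p = 12, G_q = 0
E_qq = 0, F_pq = 0, G_pp = 41/2
K follows from Brioschi's formula, (det M1 - det M2)/(EG - F^2)^2.
M1 = [[-E_qq/2 + F_pq - G_pp/2, E_p/2, F_p - E_q/2], [F_q - G_p/2, E, F], [G_q/2, F, G]] = [[-41/4, 3, 0], [-6, 25/4, 0], [0, 0, 16]]; det M1 = -737
M2 = [[0, E_q/2, G_p/2], [E_q/2, E, F], [G_p/2, F, G]] = [[0, 0, 6], [0, 25/4, 0], [6, 0, 16]]; det M2 = -225
det M1 - det M2 = -512; K = -512 / (100)^2 = -32/625


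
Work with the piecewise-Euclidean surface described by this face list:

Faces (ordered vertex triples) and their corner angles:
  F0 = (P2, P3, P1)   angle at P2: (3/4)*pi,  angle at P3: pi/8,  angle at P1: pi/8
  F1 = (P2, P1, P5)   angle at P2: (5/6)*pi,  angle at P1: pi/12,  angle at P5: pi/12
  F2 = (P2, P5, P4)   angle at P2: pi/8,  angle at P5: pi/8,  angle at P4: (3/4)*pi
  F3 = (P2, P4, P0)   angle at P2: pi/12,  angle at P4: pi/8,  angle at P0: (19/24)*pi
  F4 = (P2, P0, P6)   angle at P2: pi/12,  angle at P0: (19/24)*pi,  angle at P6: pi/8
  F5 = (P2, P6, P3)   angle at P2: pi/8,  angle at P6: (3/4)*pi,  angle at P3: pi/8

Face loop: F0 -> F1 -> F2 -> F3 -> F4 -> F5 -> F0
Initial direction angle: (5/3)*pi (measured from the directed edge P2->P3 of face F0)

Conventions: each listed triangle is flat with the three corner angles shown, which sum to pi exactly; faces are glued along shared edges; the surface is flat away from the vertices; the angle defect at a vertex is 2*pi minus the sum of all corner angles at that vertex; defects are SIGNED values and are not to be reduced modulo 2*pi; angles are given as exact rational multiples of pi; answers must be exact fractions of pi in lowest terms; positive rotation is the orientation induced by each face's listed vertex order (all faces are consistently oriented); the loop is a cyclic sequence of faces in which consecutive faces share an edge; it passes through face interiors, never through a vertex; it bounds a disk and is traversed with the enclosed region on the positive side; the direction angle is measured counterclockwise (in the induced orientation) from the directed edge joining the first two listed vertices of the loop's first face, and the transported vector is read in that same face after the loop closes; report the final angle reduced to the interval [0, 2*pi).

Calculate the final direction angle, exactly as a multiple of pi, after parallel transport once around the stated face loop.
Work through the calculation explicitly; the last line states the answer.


enclosed vertex P2: corner angles sum to 2*pi, defect = 2*pi - 2*pi = 0
transport around the loop rotates by the sum of enclosed defects; add to the initial angle mod 2*pi
final angle = (5/3)*pi + 0 = (5/3)*pi (mod 2*pi)

Answer: final direction angle = (5/3)*pi


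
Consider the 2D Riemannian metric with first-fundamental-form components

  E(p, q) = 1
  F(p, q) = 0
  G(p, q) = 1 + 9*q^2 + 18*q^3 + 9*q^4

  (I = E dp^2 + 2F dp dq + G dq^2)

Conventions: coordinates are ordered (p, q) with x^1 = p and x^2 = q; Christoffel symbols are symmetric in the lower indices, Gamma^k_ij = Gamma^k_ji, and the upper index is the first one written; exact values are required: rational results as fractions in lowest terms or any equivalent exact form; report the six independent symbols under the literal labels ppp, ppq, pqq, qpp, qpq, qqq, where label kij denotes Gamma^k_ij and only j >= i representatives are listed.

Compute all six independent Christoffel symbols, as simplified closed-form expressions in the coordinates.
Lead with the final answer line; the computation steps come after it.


Answer: Gamma_ppp = 0, Gamma_ppq = 0, Gamma_pqq = 0, Gamma_qpp = 0, Gamma_qpq = 0, Gamma_qqq = (18*q^3 + 27*q^2 + 9*q)/(9*q^4 + 18*q^3 + 9*q^2 + 1)

E = 1; F = 0; G = 1 + 9*q^2 + 18*q^3 + 9*q^4
Gamma^k_ij = (1/2) g^{kl} (d_i g_jl + d_j g_il - d_l g_ij), with g^inv = (1/(EG-F^2)) [[G, -F], [-F, E]]
first partials: E_p = 0, E_q = 0, F_p = 0, F_q = 0, G_p = 0, G_q = 18*q + 54*q^2 + 36*q^3
D = EG - F^2 = 1 + 9*q^2 + 18*q^3 + 9*q^4
expanded: Gamma^p_pp = (G E_p - 2F F_p + F E_q)/(2D), Gamma^p_pq = (G E_q - F G_p)/(2D), Gamma^p_qq = (2G F_q - G G_p - F G_q)/(2D), Gamma^q_pp = (2E F_p - E E_q - F E_p)/(2D), Gamma^q_pq = (E G_p - F E_q)/(2D), Gamma^q_qq = (E G_q - 2F F_q + F G_p)/(2D); substitute and cancel common factors


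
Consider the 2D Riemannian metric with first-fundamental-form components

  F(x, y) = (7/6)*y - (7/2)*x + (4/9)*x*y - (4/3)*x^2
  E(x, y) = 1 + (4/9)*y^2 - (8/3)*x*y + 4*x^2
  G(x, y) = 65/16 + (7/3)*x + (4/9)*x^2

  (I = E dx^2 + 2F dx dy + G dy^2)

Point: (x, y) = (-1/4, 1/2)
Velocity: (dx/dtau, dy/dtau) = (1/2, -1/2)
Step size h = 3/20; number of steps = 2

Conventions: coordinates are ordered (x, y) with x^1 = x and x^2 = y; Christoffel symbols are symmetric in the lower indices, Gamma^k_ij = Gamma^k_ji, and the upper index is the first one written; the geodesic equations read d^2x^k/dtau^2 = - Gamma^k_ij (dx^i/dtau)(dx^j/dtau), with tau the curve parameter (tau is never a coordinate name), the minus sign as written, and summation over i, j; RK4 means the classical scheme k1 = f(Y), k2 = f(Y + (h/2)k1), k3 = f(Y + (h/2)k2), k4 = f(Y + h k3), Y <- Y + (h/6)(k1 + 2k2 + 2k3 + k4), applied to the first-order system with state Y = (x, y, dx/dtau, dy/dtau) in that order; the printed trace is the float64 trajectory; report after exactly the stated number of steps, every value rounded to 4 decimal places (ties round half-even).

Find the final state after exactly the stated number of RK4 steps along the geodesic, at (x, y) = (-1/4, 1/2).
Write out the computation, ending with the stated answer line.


f(Y) = (dx/dtau, dy/dtau, -Gamma^x_ij Y'^i Y'^j, -Gamma^y_ij Y'^i Y'^j) with the Gammas evaluated at the stage position; h = 0.150000; intermediate values shown to 6 dp
step 0: x = -0.2500, y = 0.5000, dx/dtau = 0.5000, dy/dtau = -0.5000
step 1:
  k1: at (x, y) = (-0.250000, 0.500000), (dx/dtau, dy/dtau) = (0.500000, -0.500000); Gamma_xxx = -0.396694, Gamma_xxy = 0.132231, Gamma_xyy = 0.000000, Gamma_yxx = -0.753719, Gamma_yxy = 0.251240, Gamma_yyy = 0.000000; k1 = (0.500000, -0.500000, 0.165289, 0.314050)
  k2: at (x, y) = (-0.212500, 0.462500), (dx/dtau, dy/dtau) = (0.512397, -0.476446); Gamma_xxx = -0.355597, Gamma_xxy = 0.118532, Gamma_xyy = 0.000000, Gamma_yxx = -0.779890, Gamma_yxy = 0.259963, Gamma_yyy = 0.000000; k2 = (0.512397, -0.476446, 0.151237, 0.331690)
  k3: at (x, y) = (-0.211570, 0.464267), (dx/dtau, dy/dtau) = (0.511343, -0.475123); Gamma_xxx = -0.355181, Gamma_xxy = 0.118394, Gamma_xyy = 0.000000, Gamma_yxx = -0.780002, Gamma_yxy = 0.260001, Gamma_yyy = 0.000000; k3 = (0.511343, -0.475123, 0.150397, 0.330283)
  k4: at (x, y) = (-0.173299, 0.428732), (dx/dtau, dy/dtau) = (0.522560, -0.450458); Gamma_xxx = -0.310661, Gamma_xxy = 0.103554, Gamma_xyy = 0.000000, Gamma_yxx = -0.802895, Gamma_yxy = 0.267632, Gamma_yyy = 0.000000; k4 = (0.522560, -0.450458, 0.133583, 0.345241)
  Y <- Y + (h/6)(k1 + 2k2 + 2k3 + k4): x = -0.1732, y = 0.4287, dx/dtau = 0.5226, dy/dtau = -0.4504
step 2:
  k1: at (x, y) = (-0.173249, 0.428660), (dx/dtau, dy/dtau) = (0.522554, -0.450419); Gamma_xxx = -0.310595, Gamma_xxy = 0.103532, Gamma_xyy = 0.000000, Gamma_yxx = -0.802926, Gamma_yxy = 0.267642, Gamma_yyy = 0.000000; k1 = (0.522554, -0.450419, 0.133548, 0.345238)
  k2: at (x, y) = (-0.134058, 0.394879), (dx/dtau, dy/dtau) = (0.532570, -0.424526); Gamma_xxx = -0.263051, Gamma_xxy = 0.087684, Gamma_xyy = 0.000000, Gamma_yxx = -0.822086, Gamma_yxy = 0.274029, Gamma_yyy = 0.000000; k2 = (0.532570, -0.424526, 0.114258, 0.357079)
  k3: at (x, y) = (-0.133306, 0.396821), (dx/dtau, dy/dtau) = (0.531123, -0.423638); Gamma_xxx = -0.262854, Gamma_xxy = 0.087618, Gamma_xyy = 0.000000, Gamma_yxx = -0.822040, Gamma_yxy = 0.274013, Gamma_yyy = 0.000000; k3 = (0.531123, -0.423638, 0.113578, 0.355199)
  k4: at (x, y) = (-0.093581, 0.365114), (dx/dtau, dy/dtau) = (0.539590, -0.397139); Gamma_xxx = -0.213501, Gamma_xxy = 0.071167, Gamma_xyy = 0.000000, Gamma_yxx = -0.836813, Gamma_yxy = 0.278938, Gamma_yyy = 0.000000; k4 = (0.539590, -0.397139, 0.092664, 0.363193)
  Y <- Y + (h/6)(k1 + 2k2 + 2k3 + k4): x = -0.0935, y = 0.3651, dx/dtau = 0.5396, dy/dtau = -0.3971

Answer: x = -0.0935, y = 0.3651, dx/dtau = 0.5396, dy/dtau = -0.3971
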